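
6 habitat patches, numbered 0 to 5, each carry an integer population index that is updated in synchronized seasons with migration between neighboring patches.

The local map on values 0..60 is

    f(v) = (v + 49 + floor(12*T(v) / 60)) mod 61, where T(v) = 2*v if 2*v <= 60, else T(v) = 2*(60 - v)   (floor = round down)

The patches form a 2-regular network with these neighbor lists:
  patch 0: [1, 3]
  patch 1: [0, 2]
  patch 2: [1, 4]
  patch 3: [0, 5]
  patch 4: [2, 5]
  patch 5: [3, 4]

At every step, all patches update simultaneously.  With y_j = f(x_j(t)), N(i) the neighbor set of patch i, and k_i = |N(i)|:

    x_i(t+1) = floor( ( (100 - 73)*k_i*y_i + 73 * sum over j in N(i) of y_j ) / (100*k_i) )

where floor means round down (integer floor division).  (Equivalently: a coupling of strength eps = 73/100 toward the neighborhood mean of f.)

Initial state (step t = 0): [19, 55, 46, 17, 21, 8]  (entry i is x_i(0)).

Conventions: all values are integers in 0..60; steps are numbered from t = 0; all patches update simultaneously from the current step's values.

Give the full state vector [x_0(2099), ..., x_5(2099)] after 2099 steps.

Answer: [30, 30, 30, 30, 30, 30]
Key observation: The state at step 13, [30, 30, 30, 30, 30, 30], reappears at step 14: the system is in a cycle of period 1 from step 13 on.  Therefore the state at step 2099 equals the state at step 13 + ((2099 - 13) mod 1) = 13, which is [30, 30, 30, 30, 30, 30].

Derivation:
t=0: [19, 55, 46, 17, 21, 8]
t=1: [24, 31, 33, 29, 40, 26]
t=2: [26, 27, 32, 23, 29, 29]
t=3: [22, 26, 27, 24, 29, 25]
t=4: [21, 22, 25, 20, 25, 24]
t=5: [17, 19, 21, 18, 22, 19]
t=6: [12, 14, 16, 12, 16, 15]
t=7: [5, 7, 8, 5, 9, 7]
t=8: [56, 58, 37, 56, 43, 36]
t=9: [45, 41, 39, 40, 34, 38]
t=10: [36, 36, 34, 36, 33, 34]
t=11: [33, 32, 32, 32, 31, 32]
t=12: [31, 31, 30, 31, 30, 30]
t=13: [30, 30, 30, 30, 30, 30]
t=14: [30, 30, 30, 30, 30, 30]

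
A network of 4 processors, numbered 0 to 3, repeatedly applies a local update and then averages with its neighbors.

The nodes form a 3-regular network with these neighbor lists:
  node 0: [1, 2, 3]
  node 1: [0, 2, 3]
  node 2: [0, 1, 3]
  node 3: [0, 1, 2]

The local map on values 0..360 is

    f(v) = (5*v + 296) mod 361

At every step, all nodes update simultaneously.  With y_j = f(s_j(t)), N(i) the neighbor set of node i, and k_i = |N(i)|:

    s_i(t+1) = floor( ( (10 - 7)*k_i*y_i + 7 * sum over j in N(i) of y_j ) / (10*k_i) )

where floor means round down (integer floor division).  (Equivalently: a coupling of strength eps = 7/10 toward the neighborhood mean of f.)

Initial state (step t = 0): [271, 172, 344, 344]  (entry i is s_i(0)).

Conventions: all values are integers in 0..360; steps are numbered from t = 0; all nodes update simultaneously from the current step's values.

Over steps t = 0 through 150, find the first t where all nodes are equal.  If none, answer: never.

Simulating step by step:
t=0: [271, 172, 344, 344]  (not all equal)
t=1: [177, 168, 177, 177]  (not all equal)
t=2: [87, 84, 87, 87]  (not all equal)
t=3: [89, 112, 89, 89]  (not all equal)
t=4: [45, 53, 45, 45]  (not all equal)
t=5: [169, 172, 169, 169]  (not all equal)
t=6: [61, 62, 61, 61]  (not all equal)
t=7: [241, 241, 241, 241]  (all equal)

Answer: 7
Key observation: Synchronization is absorbing here: once all nodes are equal they stay equal, and step 7 is the first all-equal step.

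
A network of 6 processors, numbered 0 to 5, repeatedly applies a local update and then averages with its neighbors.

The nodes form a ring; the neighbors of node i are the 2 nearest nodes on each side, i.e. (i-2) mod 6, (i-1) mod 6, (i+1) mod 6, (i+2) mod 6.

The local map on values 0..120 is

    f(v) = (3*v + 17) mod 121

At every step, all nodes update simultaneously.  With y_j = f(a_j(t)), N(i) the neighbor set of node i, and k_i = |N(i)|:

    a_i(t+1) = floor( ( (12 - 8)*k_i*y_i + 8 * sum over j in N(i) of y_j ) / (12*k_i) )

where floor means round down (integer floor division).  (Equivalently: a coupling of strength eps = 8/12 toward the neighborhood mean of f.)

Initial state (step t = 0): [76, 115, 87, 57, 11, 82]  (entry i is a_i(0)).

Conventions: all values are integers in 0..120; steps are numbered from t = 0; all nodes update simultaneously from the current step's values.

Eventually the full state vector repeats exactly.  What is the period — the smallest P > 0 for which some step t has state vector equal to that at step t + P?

Simulating step by step:
t=0: [76, 115, 87, 57, 11, 82]
t=1: [38, 61, 52, 60, 37, 47]
t=2: [32, 55, 46, 54, 31, 41]
t=3: [75, 57, 68, 56, 74, 63]
t=4: [61, 63, 74, 83, 80, 69]
t=5: [79, 82, 73, 61, 59, 68]
t=6: [55, 58, 69, 77, 75, 64]
t=7: [63, 66, 57, 45, 43, 52]
t=8: [68, 70, 61, 50, 47, 56]
t=9: [81, 83, 74, 63, 60, 69]
t=10: [59, 62, 73, 81, 79, 68]
t=11: [75, 78, 69, 57, 55, 64]
t=12: [43, 46, 57, 65, 63, 52]
t=13: [48, 50, 61, 70, 67, 56]
t=14: [61, 63, 74, 83, 80, 69]

Answer: 10
Key observation: The state at step 4, [61, 63, 74, 83, 80, 69], reappears at step 14 — and no state repeats earlier — so the cycle the system enters has period 10.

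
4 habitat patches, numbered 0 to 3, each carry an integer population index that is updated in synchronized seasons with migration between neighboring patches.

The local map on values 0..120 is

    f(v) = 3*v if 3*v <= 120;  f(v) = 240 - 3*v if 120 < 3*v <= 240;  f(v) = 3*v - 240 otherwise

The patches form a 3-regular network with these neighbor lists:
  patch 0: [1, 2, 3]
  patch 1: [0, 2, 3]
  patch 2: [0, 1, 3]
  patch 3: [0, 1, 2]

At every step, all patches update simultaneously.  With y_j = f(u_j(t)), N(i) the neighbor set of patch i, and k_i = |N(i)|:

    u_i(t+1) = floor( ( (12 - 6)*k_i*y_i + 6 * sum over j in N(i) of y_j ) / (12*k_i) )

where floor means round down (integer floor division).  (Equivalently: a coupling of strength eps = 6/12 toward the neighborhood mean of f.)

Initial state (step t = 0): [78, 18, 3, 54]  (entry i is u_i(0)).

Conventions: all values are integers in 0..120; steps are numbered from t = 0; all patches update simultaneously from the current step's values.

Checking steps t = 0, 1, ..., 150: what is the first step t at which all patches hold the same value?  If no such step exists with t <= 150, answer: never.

Simulating step by step:
t=0: [78, 18, 3, 54]  (not all equal)
t=1: [26, 42, 27, 50]  (not all equal)
t=2: [86, 98, 87, 90]  (not all equal)
t=3: [26, 38, 27, 30]  (not all equal)
t=4: [86, 98, 87, 90]  (not all equal)

Answer: never
Key observation: The state at step 2 reappears at step 4 — the system is in a cycle of period 2 from step 2 on.  No step 0..4 is synchronized, and the cycle repeats forever, so no step up to 150 (or ever) has all patches equal.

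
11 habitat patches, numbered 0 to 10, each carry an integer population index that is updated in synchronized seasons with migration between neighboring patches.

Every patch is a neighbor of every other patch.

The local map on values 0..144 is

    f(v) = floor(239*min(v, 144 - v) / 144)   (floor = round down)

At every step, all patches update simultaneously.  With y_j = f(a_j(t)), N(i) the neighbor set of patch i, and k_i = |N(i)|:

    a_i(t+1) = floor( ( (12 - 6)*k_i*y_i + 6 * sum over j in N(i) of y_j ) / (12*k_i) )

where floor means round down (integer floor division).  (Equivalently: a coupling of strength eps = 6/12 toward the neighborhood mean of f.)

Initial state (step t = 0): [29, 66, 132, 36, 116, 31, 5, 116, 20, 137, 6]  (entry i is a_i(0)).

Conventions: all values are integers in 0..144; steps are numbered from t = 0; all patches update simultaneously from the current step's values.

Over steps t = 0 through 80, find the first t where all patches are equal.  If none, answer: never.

Simulating step by step:
t=0: [29, 66, 132, 36, 116, 31, 5, 116, 20, 137, 6]  (not all equal)
t=1: [43, 71, 30, 48, 42, 44, 25, 42, 36, 26, 26]  (not all equal)
t=2: [67, 88, 57, 71, 66, 68, 54, 66, 62, 55, 55]  (not all equal)
t=3: [105, 97, 98, 108, 104, 106, 95, 104, 101, 96, 96]  (not all equal)
t=4: [67, 74, 73, 65, 68, 67, 75, 68, 71, 74, 74]  (not all equal)
t=5: [112, 114, 115, 110, 112, 112, 113, 112, 115, 114, 114]  (not all equal)
t=6: [51, 50, 49, 53, 51, 51, 51, 51, 49, 50, 50]  (not all equal)
t=7: [83, 82, 82, 84, 83, 83, 83, 83, 82, 82, 82]  (not all equal)
t=8: [101, 101, 101, 100, 101, 101, 101, 101, 101, 101, 101]  (not all equal)
t=9: [71, 71, 71, 72, 71, 71, 71, 71, 71, 71, 71]  (not all equal)
t=10: [117, 117, 117, 118, 117, 117, 117, 117, 117, 117, 117]  (not all equal)
t=11: [43, 43, 43, 43, 43, 43, 43, 43, 43, 43, 43]  (all equal)

Answer: 11
Key observation: Synchronization is absorbing here: once all patches are equal they stay equal, and step 11 is the first all-equal step.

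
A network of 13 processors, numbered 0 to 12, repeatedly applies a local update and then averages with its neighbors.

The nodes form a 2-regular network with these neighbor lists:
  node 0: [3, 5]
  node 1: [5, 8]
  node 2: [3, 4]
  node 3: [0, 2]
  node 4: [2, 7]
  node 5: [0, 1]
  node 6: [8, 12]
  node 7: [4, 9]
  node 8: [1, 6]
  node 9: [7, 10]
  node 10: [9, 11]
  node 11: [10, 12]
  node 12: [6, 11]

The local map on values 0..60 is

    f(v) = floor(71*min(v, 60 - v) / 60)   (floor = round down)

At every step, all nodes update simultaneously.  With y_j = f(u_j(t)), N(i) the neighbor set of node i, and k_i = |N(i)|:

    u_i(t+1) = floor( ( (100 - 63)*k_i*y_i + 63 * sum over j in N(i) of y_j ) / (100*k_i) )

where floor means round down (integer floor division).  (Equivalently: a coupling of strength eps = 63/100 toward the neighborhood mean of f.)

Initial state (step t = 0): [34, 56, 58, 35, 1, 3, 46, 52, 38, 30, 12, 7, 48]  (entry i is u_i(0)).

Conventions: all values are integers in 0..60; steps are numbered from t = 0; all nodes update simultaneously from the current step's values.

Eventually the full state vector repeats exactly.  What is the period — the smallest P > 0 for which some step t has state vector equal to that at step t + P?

Simulating step by step:
t=0: [34, 56, 58, 35, 1, 3, 46, 52, 38, 30, 12, 7, 48]
t=1: [21, 10, 10, 20, 3, 11, 18, 14, 15, 20, 18, 11, 12]
t=2: [20, 13, 12, 19, 9, 15, 17, 14, 16, 20, 19, 15, 15]
t=3: [20, 16, 15, 19, 13, 18, 18, 16, 17, 20, 20, 18, 17]
t=4: [22, 19, 17, 20, 16, 20, 20, 18, 19, 21, 22, 21, 20]
t=5: [24, 22, 20, 23, 19, 23, 22, 21, 22, 23, 24, 24, 23]
t=6: [27, 26, 23, 26, 22, 27, 26, 24, 26, 26, 27, 27, 27]
t=7: [30, 30, 27, 29, 26, 30, 30, 28, 30, 29, 30, 31, 30]
t=8: [34, 35, 31, 33, 31, 35, 35, 32, 35, 34, 34, 34, 34]
t=9: [30, 29, 33, 31, 33, 29, 29, 32, 29, 30, 30, 30, 29]
t=10: [34, 34, 31, 33, 31, 34, 34, 33, 34, 34, 35, 34, 34]
t=11: [30, 30, 33, 31, 33, 30, 30, 31, 30, 30, 29, 29, 30]
t=12: [34, 35, 31, 33, 31, 35, 35, 33, 35, 34, 34, 34, 34]
t=13: [30, 29, 33, 31, 33, 29, 29, 31, 29, 30, 30, 30, 29]
t=14: [34, 34, 31, 33, 31, 34, 34, 33, 34, 34, 35, 34, 34]

Answer: 4
Key observation: The state at step 10, [34, 34, 31, 33, 31, 34, 34, 33, 34, 34, 35, 34, 34], reappears at step 14 — and no state repeats earlier — so the cycle the system enters has period 4.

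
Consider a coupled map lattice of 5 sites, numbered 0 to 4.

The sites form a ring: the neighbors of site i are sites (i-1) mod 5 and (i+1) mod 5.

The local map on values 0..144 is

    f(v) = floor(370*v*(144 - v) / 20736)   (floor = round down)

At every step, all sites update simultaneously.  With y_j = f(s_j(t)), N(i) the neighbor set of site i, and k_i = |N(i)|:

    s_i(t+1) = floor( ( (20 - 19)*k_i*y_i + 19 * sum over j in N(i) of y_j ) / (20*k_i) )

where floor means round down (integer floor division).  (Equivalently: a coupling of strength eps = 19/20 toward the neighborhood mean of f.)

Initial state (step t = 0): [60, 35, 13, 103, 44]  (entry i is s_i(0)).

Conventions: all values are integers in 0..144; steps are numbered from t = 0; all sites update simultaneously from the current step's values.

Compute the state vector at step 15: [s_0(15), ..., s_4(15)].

Simulating step by step:
t=0: [60, 35, 13, 103, 44]
t=1: [73, 59, 69, 55, 81]
t=2: [90, 91, 88, 91, 89]
t=3: [86, 86, 86, 86, 86]
t=4: [89, 89, 89, 89, 89]
t=5: [87, 87, 87, 87, 87]
t=6: [88, 88, 88, 88, 88]
t=7: [87, 87, 87, 87, 87]
t=8: [88, 88, 88, 88, 88]
t=9: [87, 87, 87, 87, 87]
t=10: [88, 88, 88, 88, 88]
t=11: [87, 87, 87, 87, 87]
t=12: [88, 88, 88, 88, 88]
t=13: [87, 87, 87, 87, 87]
t=14: [88, 88, 88, 88, 88]
t=15: [87, 87, 87, 87, 87]

Answer: [87, 87, 87, 87, 87]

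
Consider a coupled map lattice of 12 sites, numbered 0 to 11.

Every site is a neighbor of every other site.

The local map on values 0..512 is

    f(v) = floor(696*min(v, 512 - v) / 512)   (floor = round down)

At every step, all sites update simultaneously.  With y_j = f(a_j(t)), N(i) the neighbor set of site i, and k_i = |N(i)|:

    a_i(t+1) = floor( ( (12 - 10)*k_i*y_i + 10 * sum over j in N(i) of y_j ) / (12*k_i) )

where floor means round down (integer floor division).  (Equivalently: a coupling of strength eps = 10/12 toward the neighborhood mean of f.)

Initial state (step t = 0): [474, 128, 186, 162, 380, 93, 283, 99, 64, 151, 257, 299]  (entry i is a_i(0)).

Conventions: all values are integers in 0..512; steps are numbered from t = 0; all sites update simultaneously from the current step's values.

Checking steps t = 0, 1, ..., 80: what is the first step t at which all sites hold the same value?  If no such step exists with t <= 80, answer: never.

Answer: never
Key observation: The state at step 3 reappears at step 7 — the system is in a cycle of period 4 from step 3 on.  No step 0..7 is synchronized, and the cycle repeats forever, so no step up to 80 (or ever) has all sites equal.

Derivation:
t=0: [474, 128, 186, 162, 380, 93, 283, 99, 64, 151, 257, 299]  (not all equal)
t=1: [184, 195, 202, 199, 196, 191, 208, 192, 187, 198, 211, 206]  (not all equal)
t=2: [266, 267, 268, 268, 267, 267, 269, 267, 266, 268, 269, 269]  (not all equal)
t=3: [332, 332, 331, 331, 332, 332, 331, 332, 332, 331, 331, 331]  (not all equal)
t=4: [244, 244, 245, 245, 244, 244, 245, 244, 244, 245, 245, 245]  (not all equal)
t=5: [331, 331, 332, 332, 331, 331, 332, 331, 331, 332, 332, 332]  (not all equal)
t=6: [245, 245, 244, 244, 245, 245, 244, 245, 245, 244, 244, 244]  (not all equal)
t=7: [332, 332, 331, 331, 332, 332, 331, 332, 332, 331, 331, 331]  (not all equal)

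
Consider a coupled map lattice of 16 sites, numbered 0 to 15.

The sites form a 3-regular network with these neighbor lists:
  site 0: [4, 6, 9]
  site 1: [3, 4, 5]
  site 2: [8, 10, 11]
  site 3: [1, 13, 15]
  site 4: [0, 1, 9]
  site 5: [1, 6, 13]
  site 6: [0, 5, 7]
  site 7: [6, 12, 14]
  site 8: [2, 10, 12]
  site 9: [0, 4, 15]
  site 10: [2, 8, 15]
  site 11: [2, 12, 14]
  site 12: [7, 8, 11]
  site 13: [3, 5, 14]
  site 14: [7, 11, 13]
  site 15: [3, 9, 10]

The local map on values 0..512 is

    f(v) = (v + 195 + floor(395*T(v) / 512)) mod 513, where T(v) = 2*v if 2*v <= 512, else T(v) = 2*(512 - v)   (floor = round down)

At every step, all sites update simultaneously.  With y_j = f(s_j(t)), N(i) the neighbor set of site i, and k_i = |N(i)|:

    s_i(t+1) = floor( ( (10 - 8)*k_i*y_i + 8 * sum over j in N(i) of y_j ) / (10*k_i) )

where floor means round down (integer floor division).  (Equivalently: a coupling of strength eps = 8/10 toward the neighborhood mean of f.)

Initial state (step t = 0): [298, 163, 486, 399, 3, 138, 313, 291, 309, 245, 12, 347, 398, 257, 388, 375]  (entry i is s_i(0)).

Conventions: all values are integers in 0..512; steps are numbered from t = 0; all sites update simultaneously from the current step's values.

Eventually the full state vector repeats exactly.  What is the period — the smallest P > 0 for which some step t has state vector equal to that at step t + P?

Simulating step by step:
t=0: [298, 163, 486, 399, 3, 138, 313, 291, 309, 245, 12, 347, 398, 257, 388, 375]
t=1: [277, 149, 258, 236, 230, 201, 235, 280, 244, 269, 253, 249, 291, 212, 299, 262]
t=2: [296, 209, 317, 219, 241, 187, 277, 304, 318, 309, 321, 317, 312, 253, 289, 314]
t=3: [307, 226, 298, 271, 279, 260, 270, 311, 299, 302, 299, 304, 301, 254, 311, 283]
t=4: [315, 310, 308, 305, 295, 308, 315, 310, 309, 313, 311, 306, 306, 320, 310, 314]
t=5: [303, 306, 304, 301, 303, 301, 301, 302, 304, 303, 303, 304, 304, 303, 302, 303]
t=6: [307, 307, 306, 306, 306, 306, 307, 307, 306, 307, 306, 306, 306, 307, 307, 307]
t=7: [305, 305, 305, 305, 305, 305, 305, 305, 305, 305, 305, 305, 305, 305, 305, 305]
t=8: [306, 306, 306, 306, 306, 306, 306, 306, 306, 306, 306, 306, 306, 306, 306, 306]
t=9: [305, 305, 305, 305, 305, 305, 305, 305, 305, 305, 305, 305, 305, 305, 305, 305]

Answer: 2
Key observation: The state at step 7, [305, 305, 305, 305, 305, 305, 305, 305, 305, 305, 305, 305, 305, 305, 305, 305], reappears at step 9 — and no state repeats earlier — so the cycle the system enters has period 2.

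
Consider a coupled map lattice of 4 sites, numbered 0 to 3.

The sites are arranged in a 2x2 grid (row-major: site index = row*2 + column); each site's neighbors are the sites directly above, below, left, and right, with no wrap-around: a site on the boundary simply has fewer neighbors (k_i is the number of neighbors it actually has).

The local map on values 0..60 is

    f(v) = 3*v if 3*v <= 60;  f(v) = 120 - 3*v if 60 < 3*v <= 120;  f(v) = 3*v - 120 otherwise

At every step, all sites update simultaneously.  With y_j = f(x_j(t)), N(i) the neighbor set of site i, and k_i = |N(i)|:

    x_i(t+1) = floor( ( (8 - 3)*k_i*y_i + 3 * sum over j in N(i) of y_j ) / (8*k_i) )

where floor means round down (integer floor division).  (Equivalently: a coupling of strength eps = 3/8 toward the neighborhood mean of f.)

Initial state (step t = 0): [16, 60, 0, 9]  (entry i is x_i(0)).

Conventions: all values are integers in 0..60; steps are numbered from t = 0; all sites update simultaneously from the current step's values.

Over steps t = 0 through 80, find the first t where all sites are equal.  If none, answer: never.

Answer: 24
Key observation: Synchronization is absorbing here: once all sites are equal they stay equal, and step 24 is the first all-equal step.

Derivation:
t=0: [16, 60, 0, 9]  (not all equal)
t=1: [41, 51, 14, 28]  (not all equal)
t=2: [15, 27, 33, 36]  (not all equal)
t=3: [39, 35, 23, 18]  (not all equal)
t=4: [14, 20, 42, 46]  (not all equal)
t=5: [38, 48, 15, 23]  (not all equal)
t=6: [16, 25, 38, 44]  (not all equal)
t=7: [39, 39, 15, 17]  (not all equal)
t=8: [10, 12, 38, 40]  (not all equal)
t=9: [26, 28, 9, 7]  (not all equal)
t=10: [38, 34, 28, 24]  (not all equal)
t=11: [13, 21, 32, 40]  (not all equal)
t=12: [39, 42, 22, 15]  (not all equal)
t=13: [13, 12, 42, 39]  (not all equal)
t=14: [32, 30, 11, 9]  (not all equal)
t=15: [26, 28, 30, 28]  (not all equal)
t=16: [38, 37, 33, 34]  (not all equal)
t=17: [9, 10, 17, 16]  (not all equal)
t=18: [32, 32, 45, 45]  (not all equal)
t=19: [22, 22, 16, 16]  (not all equal)
t=20: [52, 52, 49, 49]  (not all equal)
t=21: [34, 34, 28, 28]  (not all equal)
t=22: [21, 21, 32, 32]  (not all equal)
t=23: [50, 50, 30, 30]  (not all equal)
t=24: [30, 30, 30, 30]  (all equal)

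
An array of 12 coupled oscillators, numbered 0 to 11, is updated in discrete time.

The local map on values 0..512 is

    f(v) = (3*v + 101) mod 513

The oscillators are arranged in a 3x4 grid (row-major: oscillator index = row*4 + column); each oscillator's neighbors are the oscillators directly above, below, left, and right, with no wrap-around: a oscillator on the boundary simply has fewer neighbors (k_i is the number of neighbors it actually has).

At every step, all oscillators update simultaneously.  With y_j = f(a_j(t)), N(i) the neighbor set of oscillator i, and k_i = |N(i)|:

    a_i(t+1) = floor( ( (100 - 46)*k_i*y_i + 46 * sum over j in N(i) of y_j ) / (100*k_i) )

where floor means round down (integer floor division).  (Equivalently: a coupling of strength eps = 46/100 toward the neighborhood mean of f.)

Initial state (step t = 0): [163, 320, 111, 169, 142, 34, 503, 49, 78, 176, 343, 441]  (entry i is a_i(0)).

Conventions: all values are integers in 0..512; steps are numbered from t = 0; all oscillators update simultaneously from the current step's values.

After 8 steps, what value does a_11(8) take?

Simulating step by step:
t=0: [163, 320, 111, 169, 142, 34, 503, 49, 78, 176, 343, 441]
t=1: [52, 128, 265, 208, 101, 136, 152, 220, 210, 161, 145, 295]
t=2: [343, 438, 320, 259, 369, 390, 157, 245, 226, 153, 102, 317]
t=3: [187, 268, 143, 279, 192, 210, 148, 243, 196, 166, 240, 181]
t=4: [208, 270, 139, 306, 171, 195, 116, 261, 152, 154, 204, 214]
t=5: [229, 274, 210, 359, 120, 208, 328, 382, 58, 90, 219, 255]
t=6: [348, 329, 212, 183, 365, 264, 134, 205, 339, 312, 252, 297]
t=7: [117, 144, 228, 172, 182, 290, 403, 281, 91, 131, 338, 384]
t=8: [279, 192, 209, 217, 269, 354, 297, 327, 346, 407, 202, 242]

Answer: a_11(8) = 242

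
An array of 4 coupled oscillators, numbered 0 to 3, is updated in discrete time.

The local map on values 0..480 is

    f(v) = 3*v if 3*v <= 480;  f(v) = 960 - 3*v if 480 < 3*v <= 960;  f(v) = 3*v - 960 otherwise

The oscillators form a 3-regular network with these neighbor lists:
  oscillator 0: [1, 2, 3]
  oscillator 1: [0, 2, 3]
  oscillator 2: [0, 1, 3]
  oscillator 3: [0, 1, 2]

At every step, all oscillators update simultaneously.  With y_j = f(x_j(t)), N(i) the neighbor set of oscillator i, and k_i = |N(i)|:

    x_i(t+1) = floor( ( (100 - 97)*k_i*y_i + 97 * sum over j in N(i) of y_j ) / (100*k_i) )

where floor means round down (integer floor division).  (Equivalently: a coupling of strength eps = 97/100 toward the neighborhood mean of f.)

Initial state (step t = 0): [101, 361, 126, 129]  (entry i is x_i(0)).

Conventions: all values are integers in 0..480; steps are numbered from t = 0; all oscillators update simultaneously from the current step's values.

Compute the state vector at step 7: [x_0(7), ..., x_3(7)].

Simulating step by step:
t=0: [101, 361, 126, 129]
t=1: [296, 349, 274, 271]
t=2: [122, 118, 103, 100]
t=3: [322, 325, 339, 341]
t=4: [43, 41, 28, 27]
t=5: [96, 98, 110, 111]
t=6: [318, 316, 305, 304]
t=7: [34, 32, 22, 21]

Answer: [34, 32, 22, 21]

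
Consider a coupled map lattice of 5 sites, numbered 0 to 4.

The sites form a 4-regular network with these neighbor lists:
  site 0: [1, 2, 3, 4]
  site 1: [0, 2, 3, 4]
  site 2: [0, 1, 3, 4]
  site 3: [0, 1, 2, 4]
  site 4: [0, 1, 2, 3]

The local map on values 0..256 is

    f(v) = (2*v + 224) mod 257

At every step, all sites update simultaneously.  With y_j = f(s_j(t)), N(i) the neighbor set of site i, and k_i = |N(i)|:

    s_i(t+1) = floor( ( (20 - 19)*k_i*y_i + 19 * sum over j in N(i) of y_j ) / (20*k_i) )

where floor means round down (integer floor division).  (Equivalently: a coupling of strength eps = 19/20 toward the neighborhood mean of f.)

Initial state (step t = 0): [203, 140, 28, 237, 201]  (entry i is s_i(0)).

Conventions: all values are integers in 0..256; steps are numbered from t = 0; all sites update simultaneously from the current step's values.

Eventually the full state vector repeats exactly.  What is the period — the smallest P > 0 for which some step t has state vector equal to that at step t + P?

Simulating step by step:
t=0: [203, 140, 28, 237, 201]
t=1: [140, 115, 157, 127, 140]
t=2: [175, 185, 217, 180, 175]
t=3: [87, 83, 71, 85, 87]
t=4: [130, 132, 136, 131, 130]
t=5: [231, 230, 229, 230, 231]
t=6: [170, 170, 170, 170, 170]
t=7: [50, 50, 50, 50, 50]
t=8: [67, 67, 67, 67, 67]
t=9: [101, 101, 101, 101, 101]
t=10: [169, 169, 169, 169, 169]
t=11: [48, 48, 48, 48, 48]
t=12: [63, 63, 63, 63, 63]
t=13: [93, 93, 93, 93, 93]
t=14: [153, 153, 153, 153, 153]
t=15: [16, 16, 16, 16, 16]
t=16: [256, 256, 256, 256, 256]
t=17: [222, 222, 222, 222, 222]
t=18: [154, 154, 154, 154, 154]
t=19: [18, 18, 18, 18, 18]
t=20: [3, 3, 3, 3, 3]
t=21: [230, 230, 230, 230, 230]
t=22: [170, 170, 170, 170, 170]

Answer: 16
Key observation: The state at step 6, [170, 170, 170, 170, 170], reappears at step 22 — and no state repeats earlier — so the cycle the system enters has period 16.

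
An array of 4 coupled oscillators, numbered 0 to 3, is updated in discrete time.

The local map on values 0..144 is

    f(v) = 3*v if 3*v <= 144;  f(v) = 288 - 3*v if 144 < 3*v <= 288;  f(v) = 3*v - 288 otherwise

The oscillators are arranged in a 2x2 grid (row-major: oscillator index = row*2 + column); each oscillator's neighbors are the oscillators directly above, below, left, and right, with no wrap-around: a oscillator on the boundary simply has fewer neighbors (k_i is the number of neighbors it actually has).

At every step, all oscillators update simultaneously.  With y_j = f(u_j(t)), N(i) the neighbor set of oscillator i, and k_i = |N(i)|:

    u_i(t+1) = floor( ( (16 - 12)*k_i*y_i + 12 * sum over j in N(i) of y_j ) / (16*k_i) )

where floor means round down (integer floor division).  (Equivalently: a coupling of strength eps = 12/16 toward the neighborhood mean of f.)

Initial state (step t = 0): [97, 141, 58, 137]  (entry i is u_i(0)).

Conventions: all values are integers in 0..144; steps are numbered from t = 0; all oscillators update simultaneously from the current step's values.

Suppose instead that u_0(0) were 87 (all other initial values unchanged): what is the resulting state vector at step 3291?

Simulating step by step:
t=0: [87, 141, 58, 137]
t=1: [100, 90, 84, 124]
t=2: [23, 40, 45, 41]
t=3: [112, 102, 105, 126]
t=4: [28, 56, 58, 39]
t=5: [108, 105, 103, 117]
t=6: [27, 43, 42, 33]
t=7: [115, 99, 99, 120]
t=8: [21, 50, 50, 24]
t=9: [119, 85, 85, 121]
t=10: [42, 62, 62, 43]
t=11: [108, 121, 121, 108]
t=12: [65, 45, 45, 65]
t=13: [124, 103, 103, 124]
t=14: [36, 68, 68, 36]
t=15: [90, 102, 102, 90]
t=16: [18, 18, 18, 18]
t=17: [54, 54, 54, 54]
t=18: [126, 126, 126, 126]
t=19: [90, 90, 90, 90]
t=20: [18, 18, 18, 18]

Answer: [90, 90, 90, 90]
Key observation: The state at step 16, [18, 18, 18, 18], reappears at step 20: the system is in a cycle of period 4 from step 16 on.  Therefore the state at step 3291 equals the state at step 16 + ((3291 - 16) mod 4) = 19, which is [90, 90, 90, 90].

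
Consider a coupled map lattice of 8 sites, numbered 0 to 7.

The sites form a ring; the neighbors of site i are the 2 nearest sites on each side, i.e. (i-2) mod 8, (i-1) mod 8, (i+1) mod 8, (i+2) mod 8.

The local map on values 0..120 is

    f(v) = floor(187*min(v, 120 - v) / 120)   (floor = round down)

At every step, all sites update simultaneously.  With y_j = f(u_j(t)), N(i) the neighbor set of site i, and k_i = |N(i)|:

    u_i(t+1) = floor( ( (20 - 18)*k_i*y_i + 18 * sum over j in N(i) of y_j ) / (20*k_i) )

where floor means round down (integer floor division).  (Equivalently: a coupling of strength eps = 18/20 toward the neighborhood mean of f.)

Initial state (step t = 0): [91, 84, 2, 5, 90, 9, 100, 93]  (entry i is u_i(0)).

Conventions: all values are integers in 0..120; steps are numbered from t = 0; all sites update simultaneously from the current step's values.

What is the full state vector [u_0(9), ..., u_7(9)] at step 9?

Answer: [46, 46, 46, 46, 46, 46, 46, 46]

Derivation:
t=0: [91, 84, 2, 5, 90, 9, 100, 93]
t=1: [34, 27, 34, 27, 16, 29, 36, 37]
t=2: [51, 49, 41, 40, 46, 44, 45, 49]
t=3: [72, 70, 71, 68, 66, 69, 73, 73]
t=4: [74, 76, 78, 79, 77, 77, 77, 75]
t=5: [67, 67, 67, 66, 65, 66, 68, 68]
t=6: [81, 82, 83, 83, 82, 82, 82, 82]
t=7: [58, 58, 58, 58, 58, 58, 59, 59]
t=8: [90, 90, 90, 90, 90, 90, 90, 90]
t=9: [46, 46, 46, 46, 46, 46, 46, 46]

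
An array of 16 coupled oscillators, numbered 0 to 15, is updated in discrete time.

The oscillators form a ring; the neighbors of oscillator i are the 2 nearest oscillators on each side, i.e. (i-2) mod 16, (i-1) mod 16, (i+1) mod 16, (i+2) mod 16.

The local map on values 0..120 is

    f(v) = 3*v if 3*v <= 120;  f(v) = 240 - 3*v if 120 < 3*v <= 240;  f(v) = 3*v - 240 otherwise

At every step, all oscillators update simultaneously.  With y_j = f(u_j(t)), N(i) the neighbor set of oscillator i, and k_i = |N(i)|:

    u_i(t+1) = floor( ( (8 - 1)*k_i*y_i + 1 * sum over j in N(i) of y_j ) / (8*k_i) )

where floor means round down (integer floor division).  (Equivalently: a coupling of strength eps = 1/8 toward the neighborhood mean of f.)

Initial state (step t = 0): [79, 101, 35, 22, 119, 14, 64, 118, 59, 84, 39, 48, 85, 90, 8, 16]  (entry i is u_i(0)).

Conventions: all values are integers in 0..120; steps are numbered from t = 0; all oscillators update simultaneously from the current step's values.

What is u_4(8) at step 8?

Simulating step by step:
t=0: [79, 101, 35, 22, 119, 14, 64, 118, 59, 84, 39, 48, 85, 90, 8, 16]
t=1: [10, 62, 99, 67, 110, 47, 52, 104, 64, 22, 108, 89, 21, 31, 24, 45]
t=2: [35, 54, 56, 43, 87, 95, 83, 72, 51, 64, 79, 33, 63, 89, 72, 99]
t=3: [99, 79, 72, 103, 25, 44, 13, 26, 78, 48, 11, 90, 49, 30, 28, 57]
t=4: [55, 9, 27, 66, 73, 102, 42, 76, 12, 88, 35, 36, 88, 87, 83, 67]
t=5: [70, 31, 76, 42, 27, 63, 103, 18, 39, 29, 97, 99, 28, 24, 12, 38]
t=6: [34, 89, 20, 107, 78, 54, 69, 57, 110, 84, 55, 59, 80, 72, 40, 106]
t=7: [98, 33, 59, 76, 13, 74, 36, 67, 84, 19, 70, 58, 8, 29, 111, 76]
t=8: [55, 91, 61, 17, 40, 21, 97, 40, 17, 54, 31, 63, 29, 82, 86, 20]

Answer: u_4(8) = 40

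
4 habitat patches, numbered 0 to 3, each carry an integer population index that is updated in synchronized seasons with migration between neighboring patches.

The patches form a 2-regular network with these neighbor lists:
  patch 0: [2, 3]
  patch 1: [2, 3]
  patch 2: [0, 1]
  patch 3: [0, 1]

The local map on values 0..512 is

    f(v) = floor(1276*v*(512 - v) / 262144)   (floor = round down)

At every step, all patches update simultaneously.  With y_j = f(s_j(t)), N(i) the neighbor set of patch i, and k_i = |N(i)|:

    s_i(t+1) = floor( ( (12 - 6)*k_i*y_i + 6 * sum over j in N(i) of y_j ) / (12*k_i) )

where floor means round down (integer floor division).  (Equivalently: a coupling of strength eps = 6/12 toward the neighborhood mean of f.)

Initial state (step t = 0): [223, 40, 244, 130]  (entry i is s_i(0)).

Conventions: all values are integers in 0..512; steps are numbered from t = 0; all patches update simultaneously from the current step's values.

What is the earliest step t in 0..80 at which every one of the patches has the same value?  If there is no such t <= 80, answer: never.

Simulating step by step:
t=0: [223, 40, 244, 130]  (not all equal)
t=1: [296, 185, 260, 221]  (not all equal)
t=2: [313, 304, 310, 307]  (not all equal)
t=3: [304, 306, 304, 305]  (not all equal)
t=4: [307, 306, 306, 306]  (not all equal)
t=5: [306, 306, 306, 306]  (all equal)

Answer: 5
Key observation: Synchronization is absorbing here: once all patches are equal they stay equal, and step 5 is the first all-equal step.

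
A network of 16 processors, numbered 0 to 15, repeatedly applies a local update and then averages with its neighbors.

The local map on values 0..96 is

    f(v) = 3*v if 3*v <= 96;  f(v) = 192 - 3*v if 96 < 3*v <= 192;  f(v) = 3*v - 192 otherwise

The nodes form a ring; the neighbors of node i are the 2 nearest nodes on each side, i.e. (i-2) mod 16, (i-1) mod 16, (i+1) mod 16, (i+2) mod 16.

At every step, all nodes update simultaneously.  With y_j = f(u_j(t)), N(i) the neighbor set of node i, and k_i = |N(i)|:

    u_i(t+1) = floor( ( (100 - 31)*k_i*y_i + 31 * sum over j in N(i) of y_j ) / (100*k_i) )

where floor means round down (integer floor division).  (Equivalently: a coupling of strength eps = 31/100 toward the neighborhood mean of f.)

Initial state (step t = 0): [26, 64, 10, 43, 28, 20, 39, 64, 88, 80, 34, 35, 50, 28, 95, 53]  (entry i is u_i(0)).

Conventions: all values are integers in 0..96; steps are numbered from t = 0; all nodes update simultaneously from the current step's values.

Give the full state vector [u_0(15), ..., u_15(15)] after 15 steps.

Simulating step by step:
t=0: [26, 64, 10, 43, 28, 20, 39, 64, 88, 80, 34, 35, 50, 28, 95, 53]
t=1: [65, 15, 38, 56, 75, 58, 68, 19, 66, 52, 81, 80, 56, 77, 82, 42]
t=2: [20, 44, 61, 30, 33, 22, 17, 44, 16, 37, 44, 44, 31, 41, 47, 56]
t=3: [52, 55, 29, 79, 80, 68, 55, 60, 52, 73, 63, 64, 82, 65, 54, 35]
t=4: [42, 38, 72, 44, 46, 18, 27, 16, 30, 22, 11, 6, 40, 15, 34, 67]
t=5: [61, 66, 36, 57, 54, 56, 74, 55, 79, 60, 41, 29, 64, 45, 76, 27]
t=6: [22, 19, 63, 25, 33, 24, 30, 27, 41, 25, 58, 70, 19, 55, 36, 64]
t=7: [56, 50, 24, 69, 82, 75, 86, 79, 68, 66, 29, 26, 50, 30, 69, 18]
t=8: [30, 41, 60, 25, 51, 36, 56, 40, 24, 21, 70, 71, 49, 76, 26, 50]
t=9: [77, 64, 29, 67, 42, 74, 37, 68, 63, 57, 27, 27, 42, 39, 70, 50]
t=10: [38, 13, 68, 20, 61, 33, 64, 18, 17, 28, 69, 74, 65, 67, 29, 39]
t=11: [70, 44, 22, 53, 18, 73, 16, 54, 47, 69, 23, 29, 12, 21, 72, 68]
t=12: [24, 51, 58, 38, 50, 31, 45, 31, 47, 28, 62, 74, 43, 55, 26, 21]
t=13: [65, 44, 30, 68, 48, 85, 60, 86, 53, 71, 21, 34, 54, 36, 71, 60]
t=14: [16, 50, 71, 28, 46, 54, 24, 55, 35, 34, 56, 77, 40, 69, 24, 21]
t=15: [48, 45, 32, 69, 53, 39, 65, 40, 76, 75, 38, 42, 61, 29, 65, 57]

Answer: [48, 45, 32, 69, 53, 39, 65, 40, 76, 75, 38, 42, 61, 29, 65, 57]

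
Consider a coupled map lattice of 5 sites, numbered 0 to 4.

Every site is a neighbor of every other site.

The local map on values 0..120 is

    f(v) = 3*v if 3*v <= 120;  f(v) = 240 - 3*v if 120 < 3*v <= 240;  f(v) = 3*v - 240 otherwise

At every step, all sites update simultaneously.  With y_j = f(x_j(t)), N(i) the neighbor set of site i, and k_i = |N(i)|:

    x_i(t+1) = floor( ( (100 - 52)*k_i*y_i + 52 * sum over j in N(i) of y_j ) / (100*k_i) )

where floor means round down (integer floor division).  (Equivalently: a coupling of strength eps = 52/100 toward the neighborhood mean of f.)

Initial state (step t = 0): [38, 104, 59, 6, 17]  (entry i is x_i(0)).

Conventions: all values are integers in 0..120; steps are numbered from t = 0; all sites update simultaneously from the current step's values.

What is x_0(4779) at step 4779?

Simulating step by step:
t=0: [38, 104, 59, 6, 17]
t=1: [81, 66, 63, 47, 59]
t=2: [34, 48, 51, 68, 55]
t=3: [87, 85, 81, 64, 77]
t=4: [19, 17, 13, 29, 15]
t=5: [56, 54, 49, 66, 52]
t=6: [73, 75, 80, 62, 77]
t=7: [20, 18, 12, 31, 16]
t=8: [58, 56, 50, 70, 54]
t=9: [66, 68, 75, 54, 70]
t=10: [40, 38, 31, 53, 36]
t=11: [109, 106, 99, 95, 104]
t=12: [74, 71, 64, 59, 69]
t=13: [30, 34, 41, 46, 36]
t=14: [98, 103, 108, 103, 105]
t=15: [64, 69, 75, 69, 71]
t=16: [37, 31, 25, 31, 29]
t=17: [98, 92, 85, 92, 90]
t=18: [41, 34, 27, 34, 32]
t=19: [105, 100, 93, 100, 98]
t=20: [63, 58, 51, 58, 56]
t=21: [62, 67, 74, 67, 69]
t=22: [42, 37, 30, 37, 35]
t=23: [108, 107, 100, 107, 105]
t=24: [78, 77, 70, 77, 75]
t=25: [11, 12, 19, 12, 14]
t=26: [38, 39, 46, 39, 41]
t=27: [113, 114, 109, 114, 114]
t=28: [98, 99, 94, 99, 99]
t=29: [53, 54, 49, 54, 54]
t=30: [81, 80, 85, 80, 80]
t=31: [3, 2, 7, 2, 2]
t=32: [9, 8, 13, 8, 8]
t=33: [27, 26, 31, 26, 26]
t=34: [81, 80, 85, 80, 80]

Answer: x_0(4779) = 3
Key observation: The state at step 30, [81, 80, 85, 80, 80], reappears at step 34: the system is in a cycle of period 4 from step 30 on.  Therefore the state at step 4779 equals the state at step 30 + ((4779 - 30) mod 4) = 31, which is [3, 2, 7, 2, 2].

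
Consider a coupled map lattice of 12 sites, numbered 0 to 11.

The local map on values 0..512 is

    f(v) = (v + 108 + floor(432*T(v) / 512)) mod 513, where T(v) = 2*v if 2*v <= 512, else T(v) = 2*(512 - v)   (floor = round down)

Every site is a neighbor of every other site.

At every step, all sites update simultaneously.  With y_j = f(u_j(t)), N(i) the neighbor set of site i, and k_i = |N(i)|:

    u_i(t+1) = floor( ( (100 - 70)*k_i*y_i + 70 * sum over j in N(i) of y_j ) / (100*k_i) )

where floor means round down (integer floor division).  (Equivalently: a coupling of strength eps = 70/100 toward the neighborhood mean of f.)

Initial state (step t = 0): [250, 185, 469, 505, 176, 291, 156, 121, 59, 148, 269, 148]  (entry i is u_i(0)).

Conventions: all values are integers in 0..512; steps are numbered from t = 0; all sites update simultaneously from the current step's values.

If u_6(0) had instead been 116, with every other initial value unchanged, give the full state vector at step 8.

Simulating step by step:
t=0: [250, 185, 469, 505, 176, 291, 116, 121, 59, 148, 269, 148]
t=1: [274, 233, 244, 238, 228, 273, 311, 314, 274, 331, 276, 331]
t=2: [251, 239, 246, 242, 236, 251, 245, 244, 251, 241, 250, 241]
t=3: [256, 248, 253, 250, 246, 256, 252, 251, 256, 249, 255, 249]
t=4: [274, 268, 271, 270, 267, 274, 271, 270, 274, 269, 273, 269]
t=5: [271, 272, 272, 272, 272, 271, 272, 272, 271, 272, 272, 272]
t=6: [272, 272, 272, 272, 272, 272, 272, 272, 272, 272, 272, 272]
t=7: [272, 272, 272, 272, 272, 272, 272, 272, 272, 272, 272, 272]
t=8: [272, 272, 272, 272, 272, 272, 272, 272, 272, 272, 272, 272]

Answer: [272, 272, 272, 272, 272, 272, 272, 272, 272, 272, 272, 272]
Key observation: This trace re-runs the system from the modified initial state.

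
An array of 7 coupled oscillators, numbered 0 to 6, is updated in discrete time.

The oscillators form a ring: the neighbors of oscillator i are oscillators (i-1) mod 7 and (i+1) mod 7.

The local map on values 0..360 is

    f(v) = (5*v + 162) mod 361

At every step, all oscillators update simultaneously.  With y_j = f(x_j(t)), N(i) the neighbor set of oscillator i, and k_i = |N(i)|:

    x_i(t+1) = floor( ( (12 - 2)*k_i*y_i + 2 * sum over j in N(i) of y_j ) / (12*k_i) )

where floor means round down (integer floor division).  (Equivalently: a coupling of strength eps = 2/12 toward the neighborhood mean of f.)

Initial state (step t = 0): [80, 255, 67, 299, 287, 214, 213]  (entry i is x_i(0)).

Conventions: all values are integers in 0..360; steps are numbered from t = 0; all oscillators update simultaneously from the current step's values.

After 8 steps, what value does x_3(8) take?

Answer: x_3(8) = 206

Derivation:
t=0: [80, 255, 67, 299, 287, 214, 213]
t=1: [209, 323, 160, 201, 157, 148, 149]
t=2: [146, 307, 234, 108, 209, 184, 179]
t=3: [190, 245, 257, 315, 161, 338, 323]
t=4: [77, 256, 52, 264, 232, 87, 283]
t=5: [196, 319, 83, 56, 222, 227, 146]
t=6: [89, 283, 212, 101, 182, 208, 164]
t=7: [237, 142, 152, 295, 327, 150, 247]
t=8: [258, 163, 195, 206, 326, 213, 299]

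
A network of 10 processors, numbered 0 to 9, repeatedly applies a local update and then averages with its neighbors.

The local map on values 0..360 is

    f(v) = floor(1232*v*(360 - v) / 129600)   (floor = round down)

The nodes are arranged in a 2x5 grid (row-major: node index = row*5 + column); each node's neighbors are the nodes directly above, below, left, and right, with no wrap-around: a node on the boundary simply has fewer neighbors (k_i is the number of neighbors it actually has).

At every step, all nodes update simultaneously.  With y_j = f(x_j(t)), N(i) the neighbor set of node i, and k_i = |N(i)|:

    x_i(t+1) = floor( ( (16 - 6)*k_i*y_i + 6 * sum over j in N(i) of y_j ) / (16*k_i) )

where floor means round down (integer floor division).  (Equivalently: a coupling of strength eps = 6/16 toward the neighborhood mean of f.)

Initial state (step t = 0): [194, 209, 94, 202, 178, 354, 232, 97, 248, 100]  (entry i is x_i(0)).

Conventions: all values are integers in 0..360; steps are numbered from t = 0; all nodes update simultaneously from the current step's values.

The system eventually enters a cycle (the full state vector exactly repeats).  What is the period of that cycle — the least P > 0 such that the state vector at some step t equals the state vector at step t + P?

Answer: 4
Key observation: The state at step 15, [305, 305, 305, 304, 305, 305, 305, 304, 304, 304], reappears at step 19 — and no state repeats earlier — so the cycle the system enters has period 4.

Derivation:
t=0: [194, 209, 94, 202, 178, 354, 232, 97, 248, 100]
t=1: [251, 290, 253, 290, 295, 122, 246, 249, 264, 261]
t=2: [250, 217, 241, 204, 195, 271, 257, 259, 237, 232]
t=3: [261, 281, 275, 295, 300, 239, 253, 255, 277, 285]
t=4: [244, 222, 219, 190, 179, 265, 253, 245, 216, 199]
t=5: [267, 284, 291, 303, 306, 248, 260, 272, 294, 302]
t=6: [235, 212, 193, 168, 160, 255, 241, 219, 184, 167]
t=7: [277, 293, 303, 305, 304, 262, 275, 293, 305, 305]
t=8: [216, 191, 168, 159, 160, 235, 215, 184, 162, 159]
t=9: [294, 303, 305, 303, 303, 285, 296, 305, 304, 303]
t=10: [183, 167, 160, 163, 164, 195, 178, 161, 161, 163]
t=11: [306, 306, 304, 304, 305, 305, 306, 304, 304, 304]
t=12: [157, 157, 160, 160, 159, 158, 157, 160, 161, 160]
t=13: [302, 302, 303, 303, 303, 302, 302, 303, 304, 303]
t=14: [166, 165, 164, 163, 164, 166, 165, 163, 162, 163]
t=15: [305, 305, 305, 304, 305, 305, 305, 304, 304, 304]
t=16: [159, 159, 159, 160, 159, 159, 159, 160, 161, 160]
t=17: [303, 303, 303, 303, 303, 303, 303, 303, 304, 303]
t=18: [164, 164, 164, 163, 164, 164, 164, 163, 162, 163]
t=19: [305, 305, 305, 304, 305, 305, 305, 304, 304, 304]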